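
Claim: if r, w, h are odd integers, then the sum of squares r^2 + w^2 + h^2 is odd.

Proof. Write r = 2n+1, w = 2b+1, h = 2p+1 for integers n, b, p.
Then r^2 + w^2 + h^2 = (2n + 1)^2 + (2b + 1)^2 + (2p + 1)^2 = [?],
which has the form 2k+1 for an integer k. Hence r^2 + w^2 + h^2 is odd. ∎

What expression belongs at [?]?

2(2b^2 + 2b + 2n^2 + 2n + 2p^2 + 2p + 1) + 1

(2n + 1)^2 + (2b + 1)^2 + (2p + 1)^2 = 4b^2 + 4b + 4n^2 + 4n + 4p^2 + 4p + 3
= 2(2b^2 + 2b + 2n^2 + 2n + 2p^2 + 2p + 1) + 1.
Since 2b^2 + 2b + 2n^2 + 2n + 2p^2 + 2p + 1 is an integer, the sum of squares is of the form 2k+1 for an integer k.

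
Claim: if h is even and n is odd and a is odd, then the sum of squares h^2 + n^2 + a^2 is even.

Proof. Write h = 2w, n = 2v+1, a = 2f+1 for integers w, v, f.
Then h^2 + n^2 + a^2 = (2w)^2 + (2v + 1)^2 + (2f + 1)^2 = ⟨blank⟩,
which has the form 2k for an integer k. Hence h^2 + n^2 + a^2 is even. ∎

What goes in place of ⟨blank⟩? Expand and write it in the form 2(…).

(2w)^2 + (2v + 1)^2 + (2f + 1)^2 = 4f^2 + 4f + 4v^2 + 4v + 4w^2 + 2
= 2(2f^2 + 2f + 2v^2 + 2v + 2w^2 + 1).
Since 2f^2 + 2f + 2v^2 + 2v + 2w^2 + 1 is an integer, the sum of squares is of the form 2k for an integer k.

2(2f^2 + 2f + 2v^2 + 2v + 2w^2 + 1)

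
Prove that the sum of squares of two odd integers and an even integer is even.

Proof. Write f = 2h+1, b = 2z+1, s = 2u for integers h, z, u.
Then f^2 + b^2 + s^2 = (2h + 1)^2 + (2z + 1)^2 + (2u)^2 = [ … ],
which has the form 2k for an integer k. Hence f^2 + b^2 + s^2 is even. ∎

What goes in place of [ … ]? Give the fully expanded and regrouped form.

2(2h^2 + 2h + 2u^2 + 2z^2 + 2z + 1)

(2h + 1)^2 + (2z + 1)^2 + (2u)^2 = 4h^2 + 4h + 4u^2 + 4z^2 + 4z + 2
= 2(2h^2 + 2h + 2u^2 + 2z^2 + 2z + 1).
Since 2h^2 + 2h + 2u^2 + 2z^2 + 2z + 1 is an integer, the sum of squares is of the form 2k for an integer k.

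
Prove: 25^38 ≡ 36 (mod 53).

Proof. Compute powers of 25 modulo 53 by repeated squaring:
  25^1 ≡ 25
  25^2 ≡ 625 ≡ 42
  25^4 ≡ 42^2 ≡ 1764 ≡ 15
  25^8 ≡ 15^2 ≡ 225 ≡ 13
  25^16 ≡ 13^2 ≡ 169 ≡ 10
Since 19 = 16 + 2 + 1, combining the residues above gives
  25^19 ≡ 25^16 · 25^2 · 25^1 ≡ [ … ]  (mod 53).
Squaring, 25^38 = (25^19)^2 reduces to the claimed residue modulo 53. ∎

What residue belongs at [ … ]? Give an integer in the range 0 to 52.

6

25^16 · 25^2 · 25^1 ≡ 10 · 42 · 25 = 10500.
10500 mod 53 = 6, so 25^19 ≡ 6 (mod 53).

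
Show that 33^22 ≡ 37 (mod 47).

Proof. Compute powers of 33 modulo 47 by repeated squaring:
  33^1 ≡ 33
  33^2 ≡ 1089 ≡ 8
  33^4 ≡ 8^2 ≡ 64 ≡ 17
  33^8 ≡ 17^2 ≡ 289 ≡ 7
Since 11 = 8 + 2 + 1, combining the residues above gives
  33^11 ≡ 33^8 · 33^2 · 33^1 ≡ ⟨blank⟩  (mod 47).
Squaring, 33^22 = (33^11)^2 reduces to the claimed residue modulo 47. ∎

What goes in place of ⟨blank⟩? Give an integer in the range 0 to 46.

15

33^8 · 33^2 · 33^1 ≡ 7 · 8 · 33 = 1848.
1848 mod 47 = 15, so 33^11 ≡ 15 (mod 47).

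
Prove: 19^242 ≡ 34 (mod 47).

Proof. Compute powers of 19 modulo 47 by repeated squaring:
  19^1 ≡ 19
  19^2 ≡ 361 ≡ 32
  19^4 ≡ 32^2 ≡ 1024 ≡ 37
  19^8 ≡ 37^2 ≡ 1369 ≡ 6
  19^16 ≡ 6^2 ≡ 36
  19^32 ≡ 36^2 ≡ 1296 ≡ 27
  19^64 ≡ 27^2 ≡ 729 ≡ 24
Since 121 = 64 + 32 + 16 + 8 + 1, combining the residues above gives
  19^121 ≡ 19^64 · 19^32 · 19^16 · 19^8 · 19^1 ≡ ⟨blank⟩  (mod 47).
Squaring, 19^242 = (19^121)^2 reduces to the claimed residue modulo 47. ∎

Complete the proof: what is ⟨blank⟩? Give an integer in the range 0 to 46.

38

Multiply the listed residues: 24 · 27 · 36 · 6 · 19 = 648 → 23328 → 139968 → 2659392.
Reducing modulo 47: 2659392 = 56582·47 + 38, so 19^121 ≡ 38.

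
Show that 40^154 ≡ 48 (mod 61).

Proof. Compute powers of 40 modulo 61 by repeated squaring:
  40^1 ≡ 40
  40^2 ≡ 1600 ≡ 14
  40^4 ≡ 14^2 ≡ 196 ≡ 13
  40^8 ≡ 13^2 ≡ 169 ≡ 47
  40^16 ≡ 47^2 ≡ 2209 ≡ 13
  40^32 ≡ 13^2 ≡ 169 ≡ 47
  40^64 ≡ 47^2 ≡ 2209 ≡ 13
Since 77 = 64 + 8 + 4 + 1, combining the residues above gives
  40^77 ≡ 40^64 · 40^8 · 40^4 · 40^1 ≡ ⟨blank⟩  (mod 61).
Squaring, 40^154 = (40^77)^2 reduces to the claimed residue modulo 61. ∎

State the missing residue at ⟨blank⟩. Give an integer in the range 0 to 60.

40^64 · 40^8 · 40^4 · 40^1 ≡ 13 · 47 · 13 · 40 = 317720.
317720 mod 61 = 32, so 40^77 ≡ 32 (mod 61).

32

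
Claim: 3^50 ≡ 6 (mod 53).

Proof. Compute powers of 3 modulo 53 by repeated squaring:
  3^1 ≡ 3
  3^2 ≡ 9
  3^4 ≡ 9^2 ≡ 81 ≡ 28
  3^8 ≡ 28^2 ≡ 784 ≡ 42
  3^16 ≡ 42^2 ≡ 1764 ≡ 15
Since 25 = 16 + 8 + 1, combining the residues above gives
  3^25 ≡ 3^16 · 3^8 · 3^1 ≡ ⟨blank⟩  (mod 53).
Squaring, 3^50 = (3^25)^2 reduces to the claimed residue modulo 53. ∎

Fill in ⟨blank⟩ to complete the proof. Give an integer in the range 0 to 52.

Multiply the listed residues: 15 · 42 · 3 = 630 → 1890.
Reducing modulo 53: 1890 = 35·53 + 35, so 3^25 ≡ 35.

35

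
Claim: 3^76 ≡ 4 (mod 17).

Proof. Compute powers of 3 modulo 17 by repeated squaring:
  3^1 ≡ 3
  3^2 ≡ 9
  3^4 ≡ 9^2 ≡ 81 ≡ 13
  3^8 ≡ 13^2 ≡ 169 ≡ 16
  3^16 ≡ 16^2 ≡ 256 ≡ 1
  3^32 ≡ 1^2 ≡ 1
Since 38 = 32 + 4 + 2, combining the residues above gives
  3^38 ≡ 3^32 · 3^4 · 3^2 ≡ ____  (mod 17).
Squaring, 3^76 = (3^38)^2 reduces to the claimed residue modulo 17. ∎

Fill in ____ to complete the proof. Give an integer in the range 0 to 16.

15

Multiply the listed residues: 1 · 13 · 9 = 13 → 117.
Reducing modulo 17: 117 = 6·17 + 15, so 3^38 ≡ 15.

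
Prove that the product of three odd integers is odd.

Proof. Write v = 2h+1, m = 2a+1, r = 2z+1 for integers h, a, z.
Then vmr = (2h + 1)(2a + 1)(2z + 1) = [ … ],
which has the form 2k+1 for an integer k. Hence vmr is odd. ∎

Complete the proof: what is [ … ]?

(2h + 1)(2a + 1)(2z + 1) = 8ahz + 4ah + 4az + 2a + 4hz + 2h + 2z + 1
= 2(4ahz + 2ah + 2az + a + 2hz + h + z) + 1.
Since 4ahz + 2ah + 2az + a + 2hz + h + z is an integer, the product is of the form 2k+1 for an integer k.

2(4ahz + 2ah + 2az + a + 2hz + h + z) + 1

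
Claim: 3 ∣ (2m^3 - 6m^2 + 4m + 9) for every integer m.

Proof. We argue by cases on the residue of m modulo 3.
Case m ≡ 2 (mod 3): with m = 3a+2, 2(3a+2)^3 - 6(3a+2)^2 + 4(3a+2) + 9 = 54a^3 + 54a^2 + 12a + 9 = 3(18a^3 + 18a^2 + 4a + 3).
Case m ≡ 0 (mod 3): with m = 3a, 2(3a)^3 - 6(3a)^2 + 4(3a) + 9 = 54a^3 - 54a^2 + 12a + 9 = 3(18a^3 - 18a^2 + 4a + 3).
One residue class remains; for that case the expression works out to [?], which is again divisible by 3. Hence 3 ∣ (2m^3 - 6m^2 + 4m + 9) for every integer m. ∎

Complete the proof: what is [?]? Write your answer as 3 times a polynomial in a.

The residues treated are {2, 0}, so the missing case is m ≡ 1 (mod 3); write m = 3a+1.
Then 2(3a+1)^3 - 6(3a+1)^2 + 4(3a+1) + 9 = 54a^3 - 6a + 9 = 3(18a^3 - 2a + 3).

3(18a^3 - 2a + 3)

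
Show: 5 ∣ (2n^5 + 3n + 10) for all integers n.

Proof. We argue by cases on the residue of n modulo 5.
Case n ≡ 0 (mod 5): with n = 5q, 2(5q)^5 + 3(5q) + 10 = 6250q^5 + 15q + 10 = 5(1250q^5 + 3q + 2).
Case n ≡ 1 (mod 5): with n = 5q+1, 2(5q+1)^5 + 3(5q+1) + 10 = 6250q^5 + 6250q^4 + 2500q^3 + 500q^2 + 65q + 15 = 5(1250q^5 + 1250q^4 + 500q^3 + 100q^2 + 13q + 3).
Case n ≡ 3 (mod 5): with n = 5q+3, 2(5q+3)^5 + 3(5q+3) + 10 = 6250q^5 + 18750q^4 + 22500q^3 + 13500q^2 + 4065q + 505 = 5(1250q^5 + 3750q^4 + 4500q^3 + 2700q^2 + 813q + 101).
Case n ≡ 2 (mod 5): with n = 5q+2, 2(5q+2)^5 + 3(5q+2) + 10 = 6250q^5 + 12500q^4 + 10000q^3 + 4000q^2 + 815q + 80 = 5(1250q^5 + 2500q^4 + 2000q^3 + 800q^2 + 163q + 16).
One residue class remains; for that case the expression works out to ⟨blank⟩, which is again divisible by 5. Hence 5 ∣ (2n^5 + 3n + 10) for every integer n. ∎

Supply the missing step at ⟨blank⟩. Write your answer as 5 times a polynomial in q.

Only n ≡ 4 (mod 5) is unaccounted for. Put n = 5q+4:
2(5q+4)^5 + 3(5q+4) + 10 expands to 6250q^5 + 25000q^4 + 40000q^3 + 32000q^2 + 12815q + 2070,
and factoring out 5 leaves 5(1250q^5 + 5000q^4 + 8000q^3 + 6400q^2 + 2563q + 414).

5(1250q^5 + 5000q^4 + 8000q^3 + 6400q^2 + 2563q + 414)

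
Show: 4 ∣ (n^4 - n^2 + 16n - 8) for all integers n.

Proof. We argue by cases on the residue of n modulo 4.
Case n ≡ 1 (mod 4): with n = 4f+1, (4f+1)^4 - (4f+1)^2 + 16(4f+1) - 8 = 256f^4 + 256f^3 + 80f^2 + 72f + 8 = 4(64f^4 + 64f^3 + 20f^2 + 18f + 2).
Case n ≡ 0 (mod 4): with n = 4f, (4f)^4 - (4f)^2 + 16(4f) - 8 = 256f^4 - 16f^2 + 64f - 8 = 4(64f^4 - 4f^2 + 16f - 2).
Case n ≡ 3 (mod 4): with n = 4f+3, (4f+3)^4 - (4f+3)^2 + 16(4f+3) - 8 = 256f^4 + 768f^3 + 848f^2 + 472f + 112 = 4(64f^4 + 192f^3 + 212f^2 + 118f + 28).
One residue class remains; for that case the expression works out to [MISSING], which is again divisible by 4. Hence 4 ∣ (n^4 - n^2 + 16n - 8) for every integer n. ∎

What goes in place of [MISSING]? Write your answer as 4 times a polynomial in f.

4(64f^4 + 128f^3 + 92f^2 + 44f + 9)

The residues treated are {1, 0, 3}, so the missing case is n ≡ 2 (mod 4); write n = 4f+2.
Then (4f+2)^4 - (4f+2)^2 + 16(4f+2) - 8 = 256f^4 + 512f^3 + 368f^2 + 176f + 36 = 4(64f^4 + 128f^3 + 92f^2 + 44f + 9).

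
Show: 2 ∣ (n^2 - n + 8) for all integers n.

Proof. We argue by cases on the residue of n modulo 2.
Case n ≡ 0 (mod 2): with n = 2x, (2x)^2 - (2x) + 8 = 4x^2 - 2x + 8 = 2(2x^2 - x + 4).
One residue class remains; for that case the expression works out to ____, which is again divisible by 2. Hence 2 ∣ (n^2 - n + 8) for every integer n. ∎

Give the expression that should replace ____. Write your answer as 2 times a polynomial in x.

The residues treated are {0}, so the missing case is n ≡ 1 (mod 2); write n = 2x+1.
Then (2x+1)^2 - (2x+1) + 8 = 4x^2 + 2x + 8 = 2(2x^2 + x + 4).

2(2x^2 + x + 4)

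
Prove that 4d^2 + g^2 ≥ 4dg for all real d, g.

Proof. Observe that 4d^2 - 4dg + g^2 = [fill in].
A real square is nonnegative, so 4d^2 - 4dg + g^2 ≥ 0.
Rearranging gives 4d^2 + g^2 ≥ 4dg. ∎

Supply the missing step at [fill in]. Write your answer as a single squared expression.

(2d - g)^2

The leading and trailing coefficients are 2^2 and 1^2, and 4 = 2·2·1, so the trinomial is (2d - g)^2.
Hence 4d^2 - 4dg + g^2 ≥ 0.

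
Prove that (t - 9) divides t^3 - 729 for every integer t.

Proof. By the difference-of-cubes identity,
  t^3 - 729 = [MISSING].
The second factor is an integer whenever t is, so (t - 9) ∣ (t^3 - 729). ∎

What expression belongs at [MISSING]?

Polynomial division of t^3 - 729 by t - 9 leaves remainder 0 and quotient t^2 + 9t + 81.
Hence t^3 - 729 = (t - 9)(t^2 + 9t + 81).

(t - 9)(t^2 + 9t + 81)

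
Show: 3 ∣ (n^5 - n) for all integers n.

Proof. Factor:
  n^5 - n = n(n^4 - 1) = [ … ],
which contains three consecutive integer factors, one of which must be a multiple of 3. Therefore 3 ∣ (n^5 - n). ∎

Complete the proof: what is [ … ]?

(n - 1)n(n + 1)(n^2 + 1)

n^4 - 1 = (n^2 - 1)(n^2 + 1), and n^2 - 1 = (n-1)(n+1).
So n(n^4 - 1) = (n - 1)n(n + 1)(n^2 + 1).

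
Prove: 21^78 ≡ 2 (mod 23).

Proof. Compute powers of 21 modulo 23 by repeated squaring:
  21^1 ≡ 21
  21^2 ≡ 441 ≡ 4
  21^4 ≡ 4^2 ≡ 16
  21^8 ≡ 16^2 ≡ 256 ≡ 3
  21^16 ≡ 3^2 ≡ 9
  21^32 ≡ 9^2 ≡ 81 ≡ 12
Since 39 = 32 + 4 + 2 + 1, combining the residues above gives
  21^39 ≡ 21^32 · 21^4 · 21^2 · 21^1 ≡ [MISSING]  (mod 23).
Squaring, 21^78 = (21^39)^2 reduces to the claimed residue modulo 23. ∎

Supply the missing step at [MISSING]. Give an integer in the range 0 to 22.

Multiply the listed residues: 12 · 16 · 4 · 21 = 192 → 768 → 16128.
Reducing modulo 23: 16128 = 701·23 + 5, so 21^39 ≡ 5.

5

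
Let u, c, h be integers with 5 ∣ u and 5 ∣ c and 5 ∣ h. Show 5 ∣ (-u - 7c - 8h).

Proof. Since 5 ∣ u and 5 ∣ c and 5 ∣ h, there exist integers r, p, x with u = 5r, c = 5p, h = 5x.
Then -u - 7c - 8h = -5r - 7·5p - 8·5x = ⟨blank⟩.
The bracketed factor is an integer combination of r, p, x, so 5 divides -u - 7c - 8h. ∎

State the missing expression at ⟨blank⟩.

5(-7p - r - 8x)

Pull the common 5 out of every term: -5r - 7·5p - 8·5x = 5(-7p - r - 8x).
-7p - r - 8x is an integer, which exhibits the divisibility.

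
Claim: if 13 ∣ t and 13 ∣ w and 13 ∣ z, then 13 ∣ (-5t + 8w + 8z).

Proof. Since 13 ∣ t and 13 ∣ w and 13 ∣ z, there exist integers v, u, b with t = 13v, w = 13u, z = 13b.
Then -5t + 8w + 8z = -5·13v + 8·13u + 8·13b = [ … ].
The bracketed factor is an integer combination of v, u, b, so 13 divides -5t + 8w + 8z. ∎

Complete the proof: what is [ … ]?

Each term has a factor of 13: -5·13v + 8·13u + 8·13b = 13·(8b + 8u - 5v).
Since 8b + 8u - 5v is an integer, 13 ∣ (-5t + 8w + 8z).

13(8b + 8u - 5v)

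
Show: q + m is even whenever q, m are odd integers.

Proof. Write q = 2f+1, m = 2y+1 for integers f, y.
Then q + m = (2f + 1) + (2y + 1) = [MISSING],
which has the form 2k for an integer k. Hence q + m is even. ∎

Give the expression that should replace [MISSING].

2(f + y + 1)

Expanding: (2f + 1) + (2y + 1) = 2f + 2y + 2.
Every term is even; pulling out the factor of 2 gives 2(f + y + 1).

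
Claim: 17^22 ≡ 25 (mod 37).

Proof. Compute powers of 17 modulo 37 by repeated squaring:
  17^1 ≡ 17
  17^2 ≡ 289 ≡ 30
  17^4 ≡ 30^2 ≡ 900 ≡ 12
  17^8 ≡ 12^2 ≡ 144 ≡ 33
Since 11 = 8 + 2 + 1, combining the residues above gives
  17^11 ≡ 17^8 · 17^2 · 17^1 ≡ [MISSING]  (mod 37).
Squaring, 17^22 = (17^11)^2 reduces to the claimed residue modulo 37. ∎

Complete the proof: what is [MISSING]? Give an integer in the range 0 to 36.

17^8 · 17^2 · 17^1 ≡ 33 · 30 · 17 = 16830.
16830 mod 37 = 32, so 17^11 ≡ 32 (mod 37).

32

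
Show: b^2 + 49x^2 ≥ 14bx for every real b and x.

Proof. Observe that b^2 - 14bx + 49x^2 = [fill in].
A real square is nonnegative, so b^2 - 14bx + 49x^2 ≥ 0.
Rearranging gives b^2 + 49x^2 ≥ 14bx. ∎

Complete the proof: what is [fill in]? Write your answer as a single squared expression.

(b - 7x)^2

The leading and trailing coefficients are 1^2 and 7^2, and 14 = 2·1·7, so the trinomial is (b - 7x)^2.
Hence b^2 - 14bx + 49x^2 ≥ 0.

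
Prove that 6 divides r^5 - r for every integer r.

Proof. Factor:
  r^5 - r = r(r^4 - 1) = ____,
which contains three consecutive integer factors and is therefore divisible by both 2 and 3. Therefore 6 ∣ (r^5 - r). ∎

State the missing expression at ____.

r^4 - 1 = (r^2 - 1)(r^2 + 1), and r^2 - 1 = (r-1)(r+1).
So r(r^4 - 1) = (r - 1)r(r + 1)(r^2 + 1).

(r - 1)r(r + 1)(r^2 + 1)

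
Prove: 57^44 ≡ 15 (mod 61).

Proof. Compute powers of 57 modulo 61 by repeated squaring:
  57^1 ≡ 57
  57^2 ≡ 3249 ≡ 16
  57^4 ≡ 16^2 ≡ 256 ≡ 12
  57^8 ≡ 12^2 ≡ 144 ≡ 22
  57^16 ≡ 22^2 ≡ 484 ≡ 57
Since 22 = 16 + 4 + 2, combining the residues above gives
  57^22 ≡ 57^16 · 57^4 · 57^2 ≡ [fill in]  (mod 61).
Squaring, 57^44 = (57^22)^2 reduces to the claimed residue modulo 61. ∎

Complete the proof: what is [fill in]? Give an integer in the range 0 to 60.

25

Multiply the listed residues: 57 · 12 · 16 = 684 → 10944.
Reducing modulo 61: 10944 = 179·61 + 25, so 57^22 ≡ 25.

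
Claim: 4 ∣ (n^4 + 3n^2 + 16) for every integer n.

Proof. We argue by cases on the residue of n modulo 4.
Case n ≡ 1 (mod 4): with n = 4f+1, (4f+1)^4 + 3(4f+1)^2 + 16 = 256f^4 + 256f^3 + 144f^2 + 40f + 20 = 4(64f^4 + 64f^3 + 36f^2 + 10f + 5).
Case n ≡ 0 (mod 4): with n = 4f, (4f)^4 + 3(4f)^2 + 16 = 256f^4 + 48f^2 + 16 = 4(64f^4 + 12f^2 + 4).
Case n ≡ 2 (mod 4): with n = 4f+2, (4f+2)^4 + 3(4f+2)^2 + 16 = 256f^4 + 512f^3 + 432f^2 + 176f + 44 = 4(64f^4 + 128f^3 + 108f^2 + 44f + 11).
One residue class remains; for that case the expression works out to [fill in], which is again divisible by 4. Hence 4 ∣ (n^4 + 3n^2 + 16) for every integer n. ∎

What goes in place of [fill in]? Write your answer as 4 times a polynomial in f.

4(64f^4 + 192f^3 + 228f^2 + 126f + 31)

Only n ≡ 3 (mod 4) is unaccounted for. Put n = 4f+3:
(4f+3)^4 + 3(4f+3)^2 + 16 expands to 256f^4 + 768f^3 + 912f^2 + 504f + 124,
and factoring out 4 leaves 4(64f^4 + 192f^3 + 228f^2 + 126f + 31).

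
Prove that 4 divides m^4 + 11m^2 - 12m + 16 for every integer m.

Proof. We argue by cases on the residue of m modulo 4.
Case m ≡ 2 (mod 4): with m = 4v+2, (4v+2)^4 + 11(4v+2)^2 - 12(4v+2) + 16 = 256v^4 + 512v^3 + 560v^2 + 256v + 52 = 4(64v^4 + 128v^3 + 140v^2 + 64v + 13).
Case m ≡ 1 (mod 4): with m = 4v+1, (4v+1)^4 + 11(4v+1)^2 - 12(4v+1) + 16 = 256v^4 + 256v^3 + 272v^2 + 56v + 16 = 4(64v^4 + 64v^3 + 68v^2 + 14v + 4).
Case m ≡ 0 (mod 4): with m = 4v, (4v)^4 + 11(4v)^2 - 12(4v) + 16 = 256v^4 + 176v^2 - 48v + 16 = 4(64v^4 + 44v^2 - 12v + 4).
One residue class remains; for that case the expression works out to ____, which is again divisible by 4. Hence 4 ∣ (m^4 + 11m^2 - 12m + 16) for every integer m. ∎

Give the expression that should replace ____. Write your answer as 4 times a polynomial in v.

4(64v^4 + 192v^3 + 260v^2 + 162v + 40)

The residues treated are {2, 1, 0}, so the missing case is m ≡ 3 (mod 4); write m = 4v+3.
Then (4v+3)^4 + 11(4v+3)^2 - 12(4v+3) + 16 = 256v^4 + 768v^3 + 1040v^2 + 648v + 160 = 4(64v^4 + 192v^3 + 260v^2 + 162v + 40).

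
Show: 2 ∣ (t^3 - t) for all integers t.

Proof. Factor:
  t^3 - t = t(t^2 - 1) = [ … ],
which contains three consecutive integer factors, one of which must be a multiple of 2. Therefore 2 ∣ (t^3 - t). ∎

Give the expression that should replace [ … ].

(t - 1)t(t + 1)

t(t^2 - 1) = t(t - 1)(t + 1) = (t - 1)t(t + 1).
These three factors are consecutive integers, so their product is divisible by 2.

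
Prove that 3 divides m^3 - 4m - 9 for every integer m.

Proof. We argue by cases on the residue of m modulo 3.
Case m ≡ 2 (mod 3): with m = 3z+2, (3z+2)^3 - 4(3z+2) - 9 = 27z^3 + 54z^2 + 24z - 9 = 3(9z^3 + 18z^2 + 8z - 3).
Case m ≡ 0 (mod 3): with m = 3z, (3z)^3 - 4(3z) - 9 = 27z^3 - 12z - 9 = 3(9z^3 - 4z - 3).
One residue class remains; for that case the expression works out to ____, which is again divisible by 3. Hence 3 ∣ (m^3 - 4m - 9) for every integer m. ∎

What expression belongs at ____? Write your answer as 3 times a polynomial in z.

3(9z^3 + 9z^2 - z - 4)

Only m ≡ 1 (mod 3) is unaccounted for. Put m = 3z+1:
(3z+1)^3 - 4(3z+1) - 9 expands to 27z^3 + 27z^2 - 3z - 12,
and factoring out 3 leaves 3(9z^3 + 9z^2 - z - 4).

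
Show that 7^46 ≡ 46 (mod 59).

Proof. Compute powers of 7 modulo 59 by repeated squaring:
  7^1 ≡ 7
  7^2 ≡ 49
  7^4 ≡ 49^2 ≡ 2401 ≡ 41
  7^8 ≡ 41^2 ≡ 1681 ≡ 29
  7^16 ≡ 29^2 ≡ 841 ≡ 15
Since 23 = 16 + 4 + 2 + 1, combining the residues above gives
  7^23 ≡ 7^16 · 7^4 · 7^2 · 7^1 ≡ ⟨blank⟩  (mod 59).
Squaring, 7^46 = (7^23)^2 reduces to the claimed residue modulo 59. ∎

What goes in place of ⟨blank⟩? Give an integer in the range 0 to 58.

20

7^16 · 7^4 · 7^2 · 7^1 ≡ 15 · 41 · 49 · 7 = 210945.
210945 mod 59 = 20, so 7^23 ≡ 20 (mod 59).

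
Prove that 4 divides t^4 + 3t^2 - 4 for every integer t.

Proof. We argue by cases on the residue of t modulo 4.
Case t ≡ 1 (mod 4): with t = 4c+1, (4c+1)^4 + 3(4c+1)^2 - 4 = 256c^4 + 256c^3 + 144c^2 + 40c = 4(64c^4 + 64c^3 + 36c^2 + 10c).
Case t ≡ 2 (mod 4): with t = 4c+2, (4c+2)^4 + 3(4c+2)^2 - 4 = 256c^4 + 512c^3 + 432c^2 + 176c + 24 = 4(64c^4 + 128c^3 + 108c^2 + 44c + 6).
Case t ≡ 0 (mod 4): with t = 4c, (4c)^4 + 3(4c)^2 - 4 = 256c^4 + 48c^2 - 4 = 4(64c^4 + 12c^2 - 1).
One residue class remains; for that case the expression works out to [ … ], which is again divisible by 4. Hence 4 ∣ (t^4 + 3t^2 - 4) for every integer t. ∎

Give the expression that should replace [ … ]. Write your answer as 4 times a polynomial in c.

The residues treated are {1, 2, 0}, so the missing case is t ≡ 3 (mod 4); write t = 4c+3.
Then (4c+3)^4 + 3(4c+3)^2 - 4 = 256c^4 + 768c^3 + 912c^2 + 504c + 104 = 4(64c^4 + 192c^3 + 228c^2 + 126c + 26).

4(64c^4 + 192c^3 + 228c^2 + 126c + 26)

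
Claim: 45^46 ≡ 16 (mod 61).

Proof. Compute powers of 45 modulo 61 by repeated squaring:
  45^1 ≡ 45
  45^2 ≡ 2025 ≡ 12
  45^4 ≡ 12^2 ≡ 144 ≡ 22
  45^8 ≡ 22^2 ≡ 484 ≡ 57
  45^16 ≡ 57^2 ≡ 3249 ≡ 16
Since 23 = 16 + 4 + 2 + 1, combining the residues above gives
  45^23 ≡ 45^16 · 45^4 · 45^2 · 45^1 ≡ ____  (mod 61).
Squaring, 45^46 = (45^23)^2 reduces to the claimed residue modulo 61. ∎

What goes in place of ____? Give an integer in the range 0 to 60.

4

45^16 · 45^4 · 45^2 · 45^1 ≡ 16 · 22 · 12 · 45 = 190080.
190080 mod 61 = 4, so 45^23 ≡ 4 (mod 61).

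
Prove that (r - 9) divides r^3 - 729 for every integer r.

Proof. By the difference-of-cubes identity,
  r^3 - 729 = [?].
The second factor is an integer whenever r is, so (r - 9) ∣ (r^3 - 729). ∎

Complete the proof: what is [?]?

(r - 9)(r^2 + 9r + 81)

a^3 - b^3 = (a - b)(a^2 + ab + b^2). With a = r, b = 9:
r^3 - 729 = (r - 9)(r^2 + 9r + 81).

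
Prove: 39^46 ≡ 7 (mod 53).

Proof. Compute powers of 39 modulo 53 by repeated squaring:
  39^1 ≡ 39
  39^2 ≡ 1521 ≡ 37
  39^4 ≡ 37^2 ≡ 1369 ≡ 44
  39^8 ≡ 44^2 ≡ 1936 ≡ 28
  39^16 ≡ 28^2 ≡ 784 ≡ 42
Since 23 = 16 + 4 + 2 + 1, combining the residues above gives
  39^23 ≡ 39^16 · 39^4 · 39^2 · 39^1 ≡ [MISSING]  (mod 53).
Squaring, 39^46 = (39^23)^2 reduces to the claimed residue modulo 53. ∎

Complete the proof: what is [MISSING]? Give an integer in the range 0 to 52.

22

39^16 · 39^4 · 39^2 · 39^1 ≡ 42 · 44 · 37 · 39 = 2666664.
2666664 mod 53 = 22, so 39^23 ≡ 22 (mod 53).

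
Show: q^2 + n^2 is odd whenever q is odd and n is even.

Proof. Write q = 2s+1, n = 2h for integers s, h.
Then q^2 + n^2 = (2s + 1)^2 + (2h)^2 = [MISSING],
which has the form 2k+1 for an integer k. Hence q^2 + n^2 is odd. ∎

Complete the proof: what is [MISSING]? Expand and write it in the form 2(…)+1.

Expanding: (2s + 1)^2 + (2h)^2 = 4h^2 + 4s^2 + 4s + 1.
Every term except the constant is even, so this is 2(2h^2 + 2s^2 + 2s) + 1,
and 2h^2 + 2s^2 + 2s ∈ ℤ gives the required form.

2(2h^2 + 2s^2 + 2s) + 1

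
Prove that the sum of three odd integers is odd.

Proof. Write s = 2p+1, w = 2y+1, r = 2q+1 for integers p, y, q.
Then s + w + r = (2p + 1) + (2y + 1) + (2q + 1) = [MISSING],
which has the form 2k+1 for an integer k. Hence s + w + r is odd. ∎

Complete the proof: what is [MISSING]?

Expanding: (2p + 1) + (2y + 1) + (2q + 1) = 2p + 2q + 2y + 3.
Every term except the constant is even, so this is 2(p + q + y + 1) + 1,
and p + q + y + 1 ∈ ℤ gives the required form.

2(p + q + y + 1) + 1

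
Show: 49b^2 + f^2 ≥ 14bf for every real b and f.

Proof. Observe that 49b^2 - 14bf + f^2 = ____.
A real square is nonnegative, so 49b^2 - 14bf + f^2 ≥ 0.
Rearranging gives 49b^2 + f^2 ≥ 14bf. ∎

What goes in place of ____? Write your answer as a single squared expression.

(7b - f)^2

49b^2 - 14bf + f^2 is a perfect-square trinomial: the outer terms are (7b)^2 and (f)^2, and the cross term is -2·7b·f.
So 49b^2 - 14bf + f^2 = (7b - f)^2 ≥ 0.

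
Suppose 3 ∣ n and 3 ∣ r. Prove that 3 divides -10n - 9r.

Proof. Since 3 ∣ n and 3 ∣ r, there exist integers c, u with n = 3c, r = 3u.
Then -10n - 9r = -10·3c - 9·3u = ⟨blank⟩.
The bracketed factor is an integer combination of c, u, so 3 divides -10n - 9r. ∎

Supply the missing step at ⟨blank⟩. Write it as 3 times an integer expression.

Pull the common 3 out of every term: -10·3c - 9·3u = 3(-10c - 9u).
-10c - 9u is an integer, which exhibits the divisibility.

3(-10c - 9u)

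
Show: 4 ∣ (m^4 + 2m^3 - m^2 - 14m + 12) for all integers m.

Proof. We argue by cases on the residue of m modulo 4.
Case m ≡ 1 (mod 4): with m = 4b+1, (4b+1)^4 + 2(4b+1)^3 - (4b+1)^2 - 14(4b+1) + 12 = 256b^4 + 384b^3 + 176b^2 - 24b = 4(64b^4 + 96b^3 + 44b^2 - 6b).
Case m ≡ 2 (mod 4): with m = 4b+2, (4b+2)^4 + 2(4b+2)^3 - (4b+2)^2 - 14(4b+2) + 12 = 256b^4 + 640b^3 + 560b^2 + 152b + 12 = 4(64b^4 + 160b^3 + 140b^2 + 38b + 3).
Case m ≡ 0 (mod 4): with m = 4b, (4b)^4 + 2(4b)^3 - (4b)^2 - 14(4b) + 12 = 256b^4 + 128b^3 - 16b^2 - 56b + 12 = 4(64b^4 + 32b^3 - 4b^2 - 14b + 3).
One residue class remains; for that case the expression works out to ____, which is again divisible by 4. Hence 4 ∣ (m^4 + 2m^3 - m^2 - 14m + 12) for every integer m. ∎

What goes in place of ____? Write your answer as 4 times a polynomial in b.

4(64b^4 + 224b^3 + 284b^2 + 142b + 24)

Only m ≡ 3 (mod 4) is unaccounted for. Put m = 4b+3:
(4b+3)^4 + 2(4b+3)^3 - (4b+3)^2 - 14(4b+3) + 12 expands to 256b^4 + 896b^3 + 1136b^2 + 568b + 96,
and factoring out 4 leaves 4(64b^4 + 224b^3 + 284b^2 + 142b + 24).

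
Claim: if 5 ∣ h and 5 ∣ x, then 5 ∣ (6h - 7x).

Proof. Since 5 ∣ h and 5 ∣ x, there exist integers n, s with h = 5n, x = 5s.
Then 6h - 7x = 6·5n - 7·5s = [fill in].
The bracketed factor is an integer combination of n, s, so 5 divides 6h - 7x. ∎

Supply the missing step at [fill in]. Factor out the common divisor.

5(6n - 7s)

Pull the common 5 out of every term: 6·5n - 7·5s = 5(6n - 7s).
6n - 7s is an integer, which exhibits the divisibility.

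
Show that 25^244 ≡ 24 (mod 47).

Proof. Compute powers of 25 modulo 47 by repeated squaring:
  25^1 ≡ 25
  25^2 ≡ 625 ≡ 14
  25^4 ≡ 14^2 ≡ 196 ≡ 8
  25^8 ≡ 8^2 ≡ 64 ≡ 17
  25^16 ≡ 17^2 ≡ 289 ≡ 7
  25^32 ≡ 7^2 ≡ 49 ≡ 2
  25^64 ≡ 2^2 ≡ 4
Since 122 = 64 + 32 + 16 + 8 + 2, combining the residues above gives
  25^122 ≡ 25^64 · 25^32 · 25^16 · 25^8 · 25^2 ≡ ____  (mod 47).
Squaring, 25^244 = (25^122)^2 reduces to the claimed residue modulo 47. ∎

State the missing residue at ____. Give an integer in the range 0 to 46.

27

Multiply the listed residues: 4 · 2 · 7 · 17 · 14 = 8 → 56 → 952 → 13328.
Reducing modulo 47: 13328 = 283·47 + 27, so 25^122 ≡ 27.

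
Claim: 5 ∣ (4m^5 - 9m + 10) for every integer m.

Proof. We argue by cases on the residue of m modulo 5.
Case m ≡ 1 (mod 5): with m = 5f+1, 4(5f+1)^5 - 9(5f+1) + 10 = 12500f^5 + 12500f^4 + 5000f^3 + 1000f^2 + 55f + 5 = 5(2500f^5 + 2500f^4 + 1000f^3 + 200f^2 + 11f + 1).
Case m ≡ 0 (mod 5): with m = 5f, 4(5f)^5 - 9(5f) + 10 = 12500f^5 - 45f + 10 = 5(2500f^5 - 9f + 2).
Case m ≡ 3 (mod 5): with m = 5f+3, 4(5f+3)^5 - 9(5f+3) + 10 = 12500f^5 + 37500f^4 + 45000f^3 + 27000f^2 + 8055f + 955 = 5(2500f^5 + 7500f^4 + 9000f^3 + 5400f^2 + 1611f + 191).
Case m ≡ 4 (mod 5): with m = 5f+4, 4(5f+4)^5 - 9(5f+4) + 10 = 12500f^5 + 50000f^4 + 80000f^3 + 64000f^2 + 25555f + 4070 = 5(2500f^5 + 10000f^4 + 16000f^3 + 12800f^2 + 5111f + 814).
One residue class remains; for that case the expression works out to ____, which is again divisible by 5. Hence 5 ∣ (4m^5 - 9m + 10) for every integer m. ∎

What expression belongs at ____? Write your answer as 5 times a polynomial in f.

5(2500f^5 + 5000f^4 + 4000f^3 + 1600f^2 + 311f + 24)

Only m ≡ 2 (mod 5) is unaccounted for. Put m = 5f+2:
4(5f+2)^5 - 9(5f+2) + 10 expands to 12500f^5 + 25000f^4 + 20000f^3 + 8000f^2 + 1555f + 120,
and factoring out 5 leaves 5(2500f^5 + 5000f^4 + 4000f^3 + 1600f^2 + 311f + 24).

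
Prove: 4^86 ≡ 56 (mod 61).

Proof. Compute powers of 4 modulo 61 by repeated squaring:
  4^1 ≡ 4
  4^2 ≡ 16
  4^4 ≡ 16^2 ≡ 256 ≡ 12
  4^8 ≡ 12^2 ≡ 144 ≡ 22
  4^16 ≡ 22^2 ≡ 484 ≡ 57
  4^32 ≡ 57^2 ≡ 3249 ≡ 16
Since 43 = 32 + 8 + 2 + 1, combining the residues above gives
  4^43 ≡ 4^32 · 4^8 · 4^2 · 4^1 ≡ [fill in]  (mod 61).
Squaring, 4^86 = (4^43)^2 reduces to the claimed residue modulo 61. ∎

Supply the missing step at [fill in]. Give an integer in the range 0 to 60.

19

4^32 · 4^8 · 4^2 · 4^1 ≡ 16 · 22 · 16 · 4 = 22528.
22528 mod 61 = 19, so 4^43 ≡ 19 (mod 61).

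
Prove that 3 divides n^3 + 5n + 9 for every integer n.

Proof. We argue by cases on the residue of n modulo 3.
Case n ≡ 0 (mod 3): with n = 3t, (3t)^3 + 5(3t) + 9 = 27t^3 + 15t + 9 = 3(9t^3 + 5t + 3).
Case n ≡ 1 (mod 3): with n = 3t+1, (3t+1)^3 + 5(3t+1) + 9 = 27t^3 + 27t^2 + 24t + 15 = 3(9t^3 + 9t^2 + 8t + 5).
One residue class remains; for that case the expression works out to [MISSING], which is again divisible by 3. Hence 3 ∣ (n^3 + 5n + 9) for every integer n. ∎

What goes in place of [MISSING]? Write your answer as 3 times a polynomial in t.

3(9t^3 + 18t^2 + 17t + 9)

Only n ≡ 2 (mod 3) is unaccounted for. Put n = 3t+2:
(3t+2)^3 + 5(3t+2) + 9 expands to 27t^3 + 54t^2 + 51t + 27,
and factoring out 3 leaves 3(9t^3 + 18t^2 + 17t + 9).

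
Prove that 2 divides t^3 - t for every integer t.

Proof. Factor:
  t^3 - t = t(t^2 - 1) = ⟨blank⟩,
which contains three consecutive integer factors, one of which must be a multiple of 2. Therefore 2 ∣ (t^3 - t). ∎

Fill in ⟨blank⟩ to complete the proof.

(t - 1)t(t + 1)

t(t^2 - 1) = t(t - 1)(t + 1) = (t - 1)t(t + 1).
These three factors are consecutive integers, so their product is divisible by 2.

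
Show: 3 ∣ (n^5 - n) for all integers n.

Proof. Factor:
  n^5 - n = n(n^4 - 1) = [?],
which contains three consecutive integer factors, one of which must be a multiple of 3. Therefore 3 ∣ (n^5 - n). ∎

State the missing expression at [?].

n^4 - 1 = (n^2 - 1)(n^2 + 1), and n^2 - 1 = (n-1)(n+1).
So n(n^4 - 1) = (n - 1)n(n + 1)(n^2 + 1).

(n - 1)n(n + 1)(n^2 + 1)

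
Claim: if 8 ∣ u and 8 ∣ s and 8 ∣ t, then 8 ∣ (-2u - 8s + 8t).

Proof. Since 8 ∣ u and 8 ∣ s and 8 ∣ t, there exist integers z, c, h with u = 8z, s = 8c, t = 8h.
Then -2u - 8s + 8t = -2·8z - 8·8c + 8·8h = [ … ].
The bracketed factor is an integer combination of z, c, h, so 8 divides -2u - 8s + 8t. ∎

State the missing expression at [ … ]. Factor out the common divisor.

Each term has a factor of 8: -2·8z - 8·8c + 8·8h = 8·(-8c + 8h - 2z).
Since -8c + 8h - 2z is an integer, 8 ∣ (-2u - 8s + 8t).

8(-8c + 8h - 2z)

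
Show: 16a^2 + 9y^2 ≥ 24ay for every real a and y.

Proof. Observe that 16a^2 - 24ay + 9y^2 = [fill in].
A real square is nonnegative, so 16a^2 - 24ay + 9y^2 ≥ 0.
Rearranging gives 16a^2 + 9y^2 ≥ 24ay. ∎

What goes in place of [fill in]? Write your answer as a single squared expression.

The leading and trailing coefficients are 4^2 and 3^2, and 24 = 2·4·3, so the trinomial is (4a - 3y)^2.
Hence 16a^2 - 24ay + 9y^2 ≥ 0.

(4a - 3y)^2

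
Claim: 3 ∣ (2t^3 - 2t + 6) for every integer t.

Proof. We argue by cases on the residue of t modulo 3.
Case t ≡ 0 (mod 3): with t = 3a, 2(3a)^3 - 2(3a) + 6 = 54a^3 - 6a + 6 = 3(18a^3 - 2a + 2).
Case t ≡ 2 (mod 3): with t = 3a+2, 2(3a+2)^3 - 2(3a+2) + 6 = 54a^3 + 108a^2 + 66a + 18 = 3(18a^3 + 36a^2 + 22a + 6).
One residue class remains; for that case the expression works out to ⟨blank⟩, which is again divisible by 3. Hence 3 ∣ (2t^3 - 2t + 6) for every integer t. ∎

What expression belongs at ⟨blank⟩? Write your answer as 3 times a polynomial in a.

3(18a^3 + 18a^2 + 4a + 2)

The residues treated are {0, 2}, so the missing case is t ≡ 1 (mod 3); write t = 3a+1.
Then 2(3a+1)^3 - 2(3a+1) + 6 = 54a^3 + 54a^2 + 12a + 6 = 3(18a^3 + 18a^2 + 4a + 2).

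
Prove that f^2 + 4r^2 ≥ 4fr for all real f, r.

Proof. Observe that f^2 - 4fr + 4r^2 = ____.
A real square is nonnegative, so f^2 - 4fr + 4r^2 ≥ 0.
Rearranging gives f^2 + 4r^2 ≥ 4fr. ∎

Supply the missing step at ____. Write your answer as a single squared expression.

The leading and trailing coefficients are 1^2 and 2^2, and 4 = 2·1·2, so the trinomial is (f - 2r)^2.
Hence f^2 - 4fr + 4r^2 ≥ 0.

(f - 2r)^2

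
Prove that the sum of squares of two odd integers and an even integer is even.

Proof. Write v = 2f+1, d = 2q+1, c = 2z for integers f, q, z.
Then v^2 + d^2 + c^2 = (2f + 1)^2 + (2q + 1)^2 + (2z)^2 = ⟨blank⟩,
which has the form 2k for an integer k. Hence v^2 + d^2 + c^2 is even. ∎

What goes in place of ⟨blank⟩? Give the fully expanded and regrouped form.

(2f + 1)^2 + (2q + 1)^2 + (2z)^2 = 4f^2 + 4f + 4q^2 + 4q + 4z^2 + 2
= 2(2f^2 + 2f + 2q^2 + 2q + 2z^2 + 1).
Since 2f^2 + 2f + 2q^2 + 2q + 2z^2 + 1 is an integer, the sum of squares is of the form 2k for an integer k.

2(2f^2 + 2f + 2q^2 + 2q + 2z^2 + 1)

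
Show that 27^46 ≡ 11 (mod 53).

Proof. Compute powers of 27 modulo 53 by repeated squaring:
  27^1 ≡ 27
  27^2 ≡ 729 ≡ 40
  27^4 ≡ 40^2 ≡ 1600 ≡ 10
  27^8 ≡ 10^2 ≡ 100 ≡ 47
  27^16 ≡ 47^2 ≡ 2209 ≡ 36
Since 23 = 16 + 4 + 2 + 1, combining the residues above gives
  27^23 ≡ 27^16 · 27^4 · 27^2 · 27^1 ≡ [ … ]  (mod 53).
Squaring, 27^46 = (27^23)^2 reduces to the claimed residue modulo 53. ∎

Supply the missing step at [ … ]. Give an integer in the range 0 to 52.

27^16 · 27^4 · 27^2 · 27^1 ≡ 36 · 10 · 40 · 27 = 388800.
388800 mod 53 = 45, so 27^23 ≡ 45 (mod 53).

45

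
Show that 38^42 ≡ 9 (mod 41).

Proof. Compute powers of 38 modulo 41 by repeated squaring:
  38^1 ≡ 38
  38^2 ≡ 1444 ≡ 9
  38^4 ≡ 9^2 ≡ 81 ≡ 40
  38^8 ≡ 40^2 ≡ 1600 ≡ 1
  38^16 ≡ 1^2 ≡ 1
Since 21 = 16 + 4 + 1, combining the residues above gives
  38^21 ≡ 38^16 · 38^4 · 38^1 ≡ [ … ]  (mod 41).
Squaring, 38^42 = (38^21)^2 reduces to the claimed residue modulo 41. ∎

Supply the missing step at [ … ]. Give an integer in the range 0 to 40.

3

38^16 · 38^4 · 38^1 ≡ 1 · 40 · 38 = 1520.
1520 mod 41 = 3, so 38^21 ≡ 3 (mod 41).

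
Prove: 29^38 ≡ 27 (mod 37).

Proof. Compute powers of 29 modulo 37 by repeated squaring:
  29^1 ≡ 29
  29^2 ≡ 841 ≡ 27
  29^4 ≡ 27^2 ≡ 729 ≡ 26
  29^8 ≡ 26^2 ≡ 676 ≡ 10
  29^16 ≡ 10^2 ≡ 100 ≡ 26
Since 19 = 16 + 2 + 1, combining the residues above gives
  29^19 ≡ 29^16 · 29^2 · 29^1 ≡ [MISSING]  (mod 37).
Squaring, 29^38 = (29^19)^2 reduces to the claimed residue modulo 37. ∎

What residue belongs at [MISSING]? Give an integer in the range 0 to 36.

8

Multiply the listed residues: 26 · 27 · 29 = 702 → 20358.
Reducing modulo 37: 20358 = 550·37 + 8, so 29^19 ≡ 8.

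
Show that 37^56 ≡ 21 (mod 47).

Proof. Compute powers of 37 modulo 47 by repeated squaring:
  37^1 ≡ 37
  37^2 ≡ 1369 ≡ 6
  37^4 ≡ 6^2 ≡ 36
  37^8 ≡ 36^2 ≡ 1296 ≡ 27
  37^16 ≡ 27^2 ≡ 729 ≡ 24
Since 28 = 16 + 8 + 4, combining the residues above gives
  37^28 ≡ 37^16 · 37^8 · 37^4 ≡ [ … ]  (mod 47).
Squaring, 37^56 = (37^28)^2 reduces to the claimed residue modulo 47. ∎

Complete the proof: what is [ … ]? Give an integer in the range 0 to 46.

16

37^16 · 37^8 · 37^4 ≡ 24 · 27 · 36 = 23328.
23328 mod 47 = 16, so 37^28 ≡ 16 (mod 47).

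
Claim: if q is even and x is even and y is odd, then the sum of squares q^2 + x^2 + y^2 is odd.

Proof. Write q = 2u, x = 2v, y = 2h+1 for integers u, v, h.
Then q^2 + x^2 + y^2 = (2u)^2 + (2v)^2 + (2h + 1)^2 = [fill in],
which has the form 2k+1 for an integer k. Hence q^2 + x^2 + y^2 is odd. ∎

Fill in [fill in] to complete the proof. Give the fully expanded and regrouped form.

2(2h^2 + 2h + 2u^2 + 2v^2) + 1

Expanding: (2u)^2 + (2v)^2 + (2h + 1)^2 = 4h^2 + 4h + 4u^2 + 4v^2 + 1.
Every term except the constant is even, so this is 2(2h^2 + 2h + 2u^2 + 2v^2) + 1,
and 2h^2 + 2h + 2u^2 + 2v^2 ∈ ℤ gives the required form.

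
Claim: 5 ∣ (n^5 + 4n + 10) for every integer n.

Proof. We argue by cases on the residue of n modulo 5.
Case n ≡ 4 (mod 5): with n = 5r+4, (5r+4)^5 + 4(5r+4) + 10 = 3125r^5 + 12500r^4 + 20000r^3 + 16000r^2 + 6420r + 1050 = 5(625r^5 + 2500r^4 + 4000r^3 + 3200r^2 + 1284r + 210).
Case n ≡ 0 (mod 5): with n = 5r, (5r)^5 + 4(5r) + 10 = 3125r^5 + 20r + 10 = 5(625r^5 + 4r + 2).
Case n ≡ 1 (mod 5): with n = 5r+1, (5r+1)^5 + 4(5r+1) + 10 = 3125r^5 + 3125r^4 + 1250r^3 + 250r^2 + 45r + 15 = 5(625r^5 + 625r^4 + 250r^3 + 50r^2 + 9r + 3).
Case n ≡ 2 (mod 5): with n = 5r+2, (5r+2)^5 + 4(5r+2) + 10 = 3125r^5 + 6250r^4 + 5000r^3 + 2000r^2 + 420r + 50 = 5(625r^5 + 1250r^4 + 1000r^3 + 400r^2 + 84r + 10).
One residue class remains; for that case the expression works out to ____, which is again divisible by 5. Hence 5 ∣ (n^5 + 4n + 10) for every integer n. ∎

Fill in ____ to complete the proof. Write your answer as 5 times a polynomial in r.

5(625r^5 + 1875r^4 + 2250r^3 + 1350r^2 + 409r + 53)

The residues treated are {4, 0, 1, 2}, so the missing case is n ≡ 3 (mod 5); write n = 5r+3.
Then (5r+3)^5 + 4(5r+3) + 10 = 3125r^5 + 9375r^4 + 11250r^3 + 6750r^2 + 2045r + 265 = 5(625r^5 + 1875r^4 + 2250r^3 + 1350r^2 + 409r + 53).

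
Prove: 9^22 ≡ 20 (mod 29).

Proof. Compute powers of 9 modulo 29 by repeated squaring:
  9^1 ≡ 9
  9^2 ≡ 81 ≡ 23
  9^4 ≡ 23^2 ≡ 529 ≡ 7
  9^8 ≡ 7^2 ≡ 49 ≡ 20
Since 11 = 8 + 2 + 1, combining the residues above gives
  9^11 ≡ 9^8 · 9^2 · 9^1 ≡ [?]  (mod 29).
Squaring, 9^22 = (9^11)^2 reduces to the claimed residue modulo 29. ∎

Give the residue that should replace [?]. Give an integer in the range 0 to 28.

Multiply the listed residues: 20 · 23 · 9 = 460 → 4140.
Reducing modulo 29: 4140 = 142·29 + 22, so 9^11 ≡ 22.

22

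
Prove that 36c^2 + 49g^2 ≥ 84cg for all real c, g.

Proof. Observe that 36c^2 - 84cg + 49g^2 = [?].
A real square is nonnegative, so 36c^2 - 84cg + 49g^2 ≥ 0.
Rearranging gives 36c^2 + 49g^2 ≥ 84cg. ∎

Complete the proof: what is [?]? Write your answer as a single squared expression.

36c^2 - 84cg + 49g^2 is a perfect-square trinomial: the outer terms are (6c)^2 and (7g)^2, and the cross term is -2·6c·7g.
So 36c^2 - 84cg + 49g^2 = (6c - 7g)^2 ≥ 0.

(6c - 7g)^2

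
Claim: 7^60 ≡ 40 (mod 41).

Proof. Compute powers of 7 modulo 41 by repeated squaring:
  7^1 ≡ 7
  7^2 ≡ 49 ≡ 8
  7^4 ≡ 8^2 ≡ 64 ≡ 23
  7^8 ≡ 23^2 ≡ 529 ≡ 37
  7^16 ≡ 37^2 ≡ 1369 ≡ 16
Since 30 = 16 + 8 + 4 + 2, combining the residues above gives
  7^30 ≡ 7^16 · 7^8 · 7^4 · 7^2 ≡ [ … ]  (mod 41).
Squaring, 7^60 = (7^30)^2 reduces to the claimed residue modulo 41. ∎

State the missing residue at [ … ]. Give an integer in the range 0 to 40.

Multiply the listed residues: 16 · 37 · 23 · 8 = 592 → 13616 → 108928.
Reducing modulo 41: 108928 = 2656·41 + 32, so 7^30 ≡ 32.

32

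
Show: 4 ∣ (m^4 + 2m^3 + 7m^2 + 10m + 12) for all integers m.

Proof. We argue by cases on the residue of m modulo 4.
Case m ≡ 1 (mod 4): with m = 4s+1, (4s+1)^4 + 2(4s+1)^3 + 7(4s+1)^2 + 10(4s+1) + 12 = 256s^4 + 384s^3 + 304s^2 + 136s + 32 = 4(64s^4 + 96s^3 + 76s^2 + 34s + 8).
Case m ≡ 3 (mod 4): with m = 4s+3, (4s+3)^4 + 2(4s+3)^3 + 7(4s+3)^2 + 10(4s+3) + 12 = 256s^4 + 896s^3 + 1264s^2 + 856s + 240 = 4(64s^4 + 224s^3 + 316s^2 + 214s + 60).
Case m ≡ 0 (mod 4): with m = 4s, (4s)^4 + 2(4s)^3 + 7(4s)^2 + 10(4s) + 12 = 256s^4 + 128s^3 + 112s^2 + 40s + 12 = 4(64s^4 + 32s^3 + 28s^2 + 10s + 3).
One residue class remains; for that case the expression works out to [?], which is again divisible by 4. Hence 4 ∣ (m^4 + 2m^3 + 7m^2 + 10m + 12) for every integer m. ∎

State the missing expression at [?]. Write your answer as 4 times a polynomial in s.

4(64s^4 + 160s^3 + 172s^2 + 94s + 23)

Only m ≡ 2 (mod 4) is unaccounted for. Put m = 4s+2:
(4s+2)^4 + 2(4s+2)^3 + 7(4s+2)^2 + 10(4s+2) + 12 expands to 256s^4 + 640s^3 + 688s^2 + 376s + 92,
and factoring out 4 leaves 4(64s^4 + 160s^3 + 172s^2 + 94s + 23).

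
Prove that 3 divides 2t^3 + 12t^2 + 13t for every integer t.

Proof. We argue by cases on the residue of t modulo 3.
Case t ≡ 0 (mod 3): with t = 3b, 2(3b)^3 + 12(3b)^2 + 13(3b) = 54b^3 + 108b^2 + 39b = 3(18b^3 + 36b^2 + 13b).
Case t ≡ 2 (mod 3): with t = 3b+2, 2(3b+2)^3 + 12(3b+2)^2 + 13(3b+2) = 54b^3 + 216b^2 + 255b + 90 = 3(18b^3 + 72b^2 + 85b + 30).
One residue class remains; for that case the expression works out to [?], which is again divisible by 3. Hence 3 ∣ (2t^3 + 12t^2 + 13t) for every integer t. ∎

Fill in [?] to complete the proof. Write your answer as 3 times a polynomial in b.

The residues treated are {0, 2}, so the missing case is t ≡ 1 (mod 3); write t = 3b+1.
Then 2(3b+1)^3 + 12(3b+1)^2 + 13(3b+1) = 54b^3 + 162b^2 + 129b + 27 = 3(18b^3 + 54b^2 + 43b + 9).

3(18b^3 + 54b^2 + 43b + 9)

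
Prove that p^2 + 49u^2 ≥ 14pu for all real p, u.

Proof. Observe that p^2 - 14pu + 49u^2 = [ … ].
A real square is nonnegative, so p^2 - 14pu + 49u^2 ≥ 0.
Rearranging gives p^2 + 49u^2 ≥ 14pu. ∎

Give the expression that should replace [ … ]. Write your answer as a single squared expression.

The leading and trailing coefficients are 1^2 and 7^2, and 14 = 2·1·7, so the trinomial is (p - 7u)^2.
Hence p^2 - 14pu + 49u^2 ≥ 0.

(p - 7u)^2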